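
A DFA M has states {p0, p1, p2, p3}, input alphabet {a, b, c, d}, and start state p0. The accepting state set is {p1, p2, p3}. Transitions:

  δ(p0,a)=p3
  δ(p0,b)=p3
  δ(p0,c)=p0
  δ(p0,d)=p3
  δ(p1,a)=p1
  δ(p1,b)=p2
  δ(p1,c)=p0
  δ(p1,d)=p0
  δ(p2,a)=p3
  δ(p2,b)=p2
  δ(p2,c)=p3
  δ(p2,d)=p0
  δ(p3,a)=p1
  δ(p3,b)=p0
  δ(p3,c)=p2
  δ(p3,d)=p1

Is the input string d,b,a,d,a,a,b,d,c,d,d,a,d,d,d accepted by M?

start at p0
read 'd': p0 → p3
read 'b': p3 → p0
read 'a': p0 → p3
read 'd': p3 → p1
read 'a': p1 → p1
read 'a': p1 → p1
read 'b': p1 → p2
read 'd': p2 → p0
read 'c': p0 → p0
read 'd': p0 → p3
read 'd': p3 → p1
read 'a': p1 → p1
read 'd': p1 → p0
read 'd': p0 → p3
read 'd': p3 → p1
End state p1 is accepting.

Yes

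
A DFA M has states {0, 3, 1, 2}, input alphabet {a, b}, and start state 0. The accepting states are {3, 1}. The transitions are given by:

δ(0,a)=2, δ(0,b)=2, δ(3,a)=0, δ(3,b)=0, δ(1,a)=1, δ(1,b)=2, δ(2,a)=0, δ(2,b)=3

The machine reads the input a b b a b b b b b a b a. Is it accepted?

start at 0
read 'a': 0 → 2
read 'b': 2 → 3
read 'b': 3 → 0
read 'a': 0 → 2
read 'b': 2 → 3
read 'b': 3 → 0
read 'b': 0 → 2
read 'b': 2 → 3
read 'b': 3 → 0
read 'a': 0 → 2
read 'b': 2 → 3
read 'a': 3 → 0
End state 0 is not accepting.

No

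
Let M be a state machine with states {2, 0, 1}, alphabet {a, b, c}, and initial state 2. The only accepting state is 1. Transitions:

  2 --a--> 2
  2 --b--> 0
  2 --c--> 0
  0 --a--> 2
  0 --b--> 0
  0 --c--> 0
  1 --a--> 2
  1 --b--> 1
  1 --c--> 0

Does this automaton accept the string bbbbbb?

No

start at 2
read 'b': 2 → 0
read 'b': 0 → 0
read 'b': 0 → 0
read 'b': 0 → 0
read 'b': 0 → 0
read 'b': 0 → 0
End state 0 is not accepting.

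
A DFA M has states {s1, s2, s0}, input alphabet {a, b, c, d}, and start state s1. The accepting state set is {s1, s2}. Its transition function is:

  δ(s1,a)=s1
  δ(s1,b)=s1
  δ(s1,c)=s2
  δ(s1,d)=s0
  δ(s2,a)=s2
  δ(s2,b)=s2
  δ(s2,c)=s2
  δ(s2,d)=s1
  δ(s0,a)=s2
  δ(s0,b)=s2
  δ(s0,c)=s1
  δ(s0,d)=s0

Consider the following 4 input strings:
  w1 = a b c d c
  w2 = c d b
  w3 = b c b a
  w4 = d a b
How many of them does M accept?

4

w1:
  start at s1
  read 'a': s1 → s1
  read 'b': s1 → s1
  read 'c': s1 → s2
  read 'd': s2 → s1
  read 'c': s1 → s2
  end s2, accepted
w2:
  start at s1
  read 'c': s1 → s2
  read 'd': s2 → s1
  read 'b': s1 → s1
  end s1, accepted
w3:
  start at s1
  read 'b': s1 → s1
  read 'c': s1 → s2
  read 'b': s2 → s2
  read 'a': s2 → s2
  end s2, accepted
w4:
  start at s1
  read 'd': s1 → s0
  read 'a': s0 → s2
  read 'b': s2 → s2
  end s2, accepted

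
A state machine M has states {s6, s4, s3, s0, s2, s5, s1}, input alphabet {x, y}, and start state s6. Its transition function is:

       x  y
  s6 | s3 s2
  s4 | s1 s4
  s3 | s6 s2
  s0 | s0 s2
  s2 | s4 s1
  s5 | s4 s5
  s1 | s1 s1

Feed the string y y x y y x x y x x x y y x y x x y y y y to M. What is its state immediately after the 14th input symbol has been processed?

s6 → s2 → s1 → s1 → s1 → s1 → s1 → s1 → s1 → s1 → s1 → s1 → s1 → s1 → s1
After 14 symbols: s1.

s1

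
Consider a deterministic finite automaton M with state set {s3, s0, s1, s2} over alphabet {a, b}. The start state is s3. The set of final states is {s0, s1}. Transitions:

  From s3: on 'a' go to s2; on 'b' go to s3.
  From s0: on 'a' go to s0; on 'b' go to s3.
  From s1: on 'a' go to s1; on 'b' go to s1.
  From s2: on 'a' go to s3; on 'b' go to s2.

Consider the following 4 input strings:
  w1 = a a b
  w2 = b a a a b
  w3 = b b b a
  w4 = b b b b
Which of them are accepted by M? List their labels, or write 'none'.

none

w1:
  start at s3
  read 'a': s3 → s2
  read 'a': s2 → s3
  read 'b': s3 → s3
  end s3, rejected
w2:
  start at s3
  read 'b': s3 → s3
  read 'a': s3 → s2
  read 'a': s2 → s3
  read 'a': s3 → s2
  read 'b': s2 → s2
  end s2, rejected
w3:
  start at s3
  read 'b': s3 → s3
  read 'b': s3 → s3
  read 'b': s3 → s3
  read 'a': s3 → s2
  end s2, rejected
w4:
  start at s3
  read 'b': s3 → s3
  read 'b': s3 → s3
  read 'b': s3 → s3
  read 'b': s3 → s3
  end s3, rejected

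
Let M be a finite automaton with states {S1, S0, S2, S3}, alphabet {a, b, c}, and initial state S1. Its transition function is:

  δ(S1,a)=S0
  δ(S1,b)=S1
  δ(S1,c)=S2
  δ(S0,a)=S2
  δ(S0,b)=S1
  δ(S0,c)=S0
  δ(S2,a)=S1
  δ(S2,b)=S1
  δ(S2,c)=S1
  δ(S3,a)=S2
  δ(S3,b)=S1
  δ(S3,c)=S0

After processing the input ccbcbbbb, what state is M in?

S1

Trace: S1 -c-> S2 -c-> S1 -b-> S1 -c-> S2 -b-> S1 -b-> S1 -b-> S1 -b-> S1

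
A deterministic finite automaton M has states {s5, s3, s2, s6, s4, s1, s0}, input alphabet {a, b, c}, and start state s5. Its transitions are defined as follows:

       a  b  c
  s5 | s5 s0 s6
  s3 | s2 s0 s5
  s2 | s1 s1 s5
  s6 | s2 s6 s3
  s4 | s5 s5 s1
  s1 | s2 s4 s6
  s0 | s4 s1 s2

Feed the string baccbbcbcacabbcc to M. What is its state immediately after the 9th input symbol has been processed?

s2

start at s5
read 'b': s5 → s0
read 'a': s0 → s4
read 'c': s4 → s1
read 'c': s1 → s6
read 'b': s6 → s6
read 'b': s6 → s6
read 'c': s6 → s3
read 'b': s3 → s0
read 'c': s0 → s2
After 9 symbols: s2.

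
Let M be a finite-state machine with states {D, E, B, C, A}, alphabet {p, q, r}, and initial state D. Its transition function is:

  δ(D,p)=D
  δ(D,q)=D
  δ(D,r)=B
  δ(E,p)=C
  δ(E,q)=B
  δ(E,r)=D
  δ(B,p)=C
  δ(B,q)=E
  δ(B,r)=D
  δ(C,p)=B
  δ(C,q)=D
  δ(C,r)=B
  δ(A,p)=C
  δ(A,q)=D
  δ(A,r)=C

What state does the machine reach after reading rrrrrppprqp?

C

Trace: D -r-> B -r-> D -r-> B -r-> D -r-> B -p-> C -p-> B -p-> C -r-> B -q-> E -p-> C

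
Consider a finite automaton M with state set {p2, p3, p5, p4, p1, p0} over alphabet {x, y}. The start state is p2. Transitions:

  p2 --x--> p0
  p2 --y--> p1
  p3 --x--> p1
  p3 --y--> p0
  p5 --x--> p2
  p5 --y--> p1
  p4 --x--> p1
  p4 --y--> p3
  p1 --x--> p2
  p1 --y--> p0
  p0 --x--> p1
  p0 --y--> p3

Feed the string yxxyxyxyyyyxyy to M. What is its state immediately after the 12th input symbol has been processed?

start at p2
read 'y': p2 → p1
read 'x': p1 → p2
read 'x': p2 → p0
read 'y': p0 → p3
read 'x': p3 → p1
read 'y': p1 → p0
read 'x': p0 → p1
read 'y': p1 → p0
read 'y': p0 → p3
read 'y': p3 → p0
read 'y': p0 → p3
read 'x': p3 → p1
After 12 symbols: p1.

p1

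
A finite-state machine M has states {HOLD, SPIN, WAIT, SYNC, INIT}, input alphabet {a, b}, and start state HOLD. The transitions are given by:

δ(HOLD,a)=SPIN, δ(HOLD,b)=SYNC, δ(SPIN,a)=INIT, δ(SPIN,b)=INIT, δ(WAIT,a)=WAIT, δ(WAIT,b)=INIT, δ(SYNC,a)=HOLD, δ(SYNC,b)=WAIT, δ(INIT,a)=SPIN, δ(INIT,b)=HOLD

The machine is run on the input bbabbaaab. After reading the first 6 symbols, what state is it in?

Trace: HOLD -b-> SYNC -b-> WAIT -a-> WAIT -b-> INIT -b-> HOLD -a-> SPIN
After 6 symbols: SPIN.

SPIN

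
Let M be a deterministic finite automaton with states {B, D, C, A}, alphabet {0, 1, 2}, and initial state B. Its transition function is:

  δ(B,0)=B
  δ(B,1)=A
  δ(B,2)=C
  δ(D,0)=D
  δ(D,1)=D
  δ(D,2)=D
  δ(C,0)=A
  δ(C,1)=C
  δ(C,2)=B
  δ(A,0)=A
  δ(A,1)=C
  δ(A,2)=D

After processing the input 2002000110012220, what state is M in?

Trace: B -2-> C -0-> A -0-> A -2-> D -0-> D -0-> D -0-> D -1-> D -1-> D -0-> D -0-> D -1-> D -2-> D -2-> D -2-> D -0-> D

D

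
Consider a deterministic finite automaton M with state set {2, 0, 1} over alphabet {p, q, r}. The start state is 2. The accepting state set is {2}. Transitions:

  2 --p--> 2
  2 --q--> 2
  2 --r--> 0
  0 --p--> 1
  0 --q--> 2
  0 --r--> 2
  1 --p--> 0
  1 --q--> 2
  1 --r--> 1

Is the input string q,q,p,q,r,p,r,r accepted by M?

2 → 2 → 2 → 2 → 2 → 0 → 1 → 1 → 1
End state 1 is not accepting.

No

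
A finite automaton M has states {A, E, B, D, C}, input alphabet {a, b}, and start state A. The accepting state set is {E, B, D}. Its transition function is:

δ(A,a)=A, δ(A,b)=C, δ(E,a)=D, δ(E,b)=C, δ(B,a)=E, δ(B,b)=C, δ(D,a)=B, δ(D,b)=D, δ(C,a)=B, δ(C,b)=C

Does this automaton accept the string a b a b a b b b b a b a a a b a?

start at A
read 'a': A → A
read 'b': A → C
read 'a': C → B
read 'b': B → C
read 'a': C → B
read 'b': B → C
read 'b': C → C
read 'b': C → C
read 'b': C → C
read 'a': C → B
read 'b': B → C
read 'a': C → B
read 'a': B → E
read 'a': E → D
read 'b': D → D
read 'a': D → B
End state B is accepting.

Yes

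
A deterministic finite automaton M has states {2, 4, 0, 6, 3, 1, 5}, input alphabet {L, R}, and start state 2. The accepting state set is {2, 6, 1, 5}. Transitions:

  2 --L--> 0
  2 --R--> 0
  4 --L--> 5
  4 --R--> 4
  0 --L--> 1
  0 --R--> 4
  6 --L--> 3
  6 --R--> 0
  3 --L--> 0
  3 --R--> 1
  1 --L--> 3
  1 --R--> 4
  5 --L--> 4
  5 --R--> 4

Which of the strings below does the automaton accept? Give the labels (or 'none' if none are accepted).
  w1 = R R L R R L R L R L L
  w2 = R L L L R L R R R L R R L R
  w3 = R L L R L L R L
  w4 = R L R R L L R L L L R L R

w3

w1: 2 → 0 → 4 → 5 → 4 → 4 → 5 → 4 → 5 → 4 → 5 → 4  → end 4, rejected
w2: 2 → 0 → 1 → 3 → 0 → 4 → 5 → 4 → 4 → 4 → 5 → 4 → 4 → 5 → 4  → end 4, rejected
w3: 2 → 0 → 1 → 3 → 1 → 3 → 0 → 4 → 5  → end 5, accepted
w4: 2 → 0 → 1 → 4 → 4 → 5 → 4 → 4 → 5 → 4 → 5 → 4 → 5 → 4  → end 4, rejected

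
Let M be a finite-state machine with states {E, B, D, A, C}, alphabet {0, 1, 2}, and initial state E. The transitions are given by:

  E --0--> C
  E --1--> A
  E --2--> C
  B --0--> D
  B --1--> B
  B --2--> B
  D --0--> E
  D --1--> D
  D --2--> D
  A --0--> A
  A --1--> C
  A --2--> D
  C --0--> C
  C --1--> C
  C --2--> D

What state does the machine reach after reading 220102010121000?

C

start at E
read '2': E → C
read '2': C → D
read '0': D → E
read '1': E → A
read '0': A → A
read '2': A → D
read '0': D → E
read '1': E → A
read '0': A → A
read '1': A → C
read '2': C → D
read '1': D → D
read '0': D → E
read '0': E → C
read '0': C → C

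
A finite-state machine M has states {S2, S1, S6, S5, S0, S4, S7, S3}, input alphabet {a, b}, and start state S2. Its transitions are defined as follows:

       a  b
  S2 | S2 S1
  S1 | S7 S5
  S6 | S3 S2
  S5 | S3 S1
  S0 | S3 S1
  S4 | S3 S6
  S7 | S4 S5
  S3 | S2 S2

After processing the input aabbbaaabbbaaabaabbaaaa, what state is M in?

S2

start at S2
read 'a': S2 → S2
read 'a': S2 → S2
read 'b': S2 → S1
read 'b': S1 → S5
read 'b': S5 → S1
read 'a': S1 → S7
read 'a': S7 → S4
read 'a': S4 → S3
read 'b': S3 → S2
read 'b': S2 → S1
read 'b': S1 → S5
read 'a': S5 → S3
read 'a': S3 → S2
read 'a': S2 → S2
read 'b': S2 → S1
read 'a': S1 → S7
read 'a': S7 → S4
read 'b': S4 → S6
read 'b': S6 → S2
read 'a': S2 → S2
read 'a': S2 → S2
read 'a': S2 → S2
read 'a': S2 → S2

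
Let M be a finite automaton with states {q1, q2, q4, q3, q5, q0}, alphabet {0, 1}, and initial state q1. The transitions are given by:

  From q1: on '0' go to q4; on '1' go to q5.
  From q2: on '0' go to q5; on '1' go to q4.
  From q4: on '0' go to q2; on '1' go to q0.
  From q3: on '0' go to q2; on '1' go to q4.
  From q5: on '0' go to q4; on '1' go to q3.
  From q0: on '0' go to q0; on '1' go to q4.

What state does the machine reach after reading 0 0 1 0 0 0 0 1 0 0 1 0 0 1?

q3

q1 → q4 → q2 → q4 → q2 → q5 → q4 → q2 → q4 → q2 → q5 → q3 → q2 → q5 → q3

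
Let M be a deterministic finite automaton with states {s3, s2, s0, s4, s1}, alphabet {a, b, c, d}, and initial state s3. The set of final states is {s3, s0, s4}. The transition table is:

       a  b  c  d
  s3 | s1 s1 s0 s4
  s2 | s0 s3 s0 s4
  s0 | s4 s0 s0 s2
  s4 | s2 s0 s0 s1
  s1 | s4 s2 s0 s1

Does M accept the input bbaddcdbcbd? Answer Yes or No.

No

s3 → s1 → s2 → s0 → s2 → s4 → s0 → s2 → s3 → s0 → s0 → s2
End state s2 is not accepting.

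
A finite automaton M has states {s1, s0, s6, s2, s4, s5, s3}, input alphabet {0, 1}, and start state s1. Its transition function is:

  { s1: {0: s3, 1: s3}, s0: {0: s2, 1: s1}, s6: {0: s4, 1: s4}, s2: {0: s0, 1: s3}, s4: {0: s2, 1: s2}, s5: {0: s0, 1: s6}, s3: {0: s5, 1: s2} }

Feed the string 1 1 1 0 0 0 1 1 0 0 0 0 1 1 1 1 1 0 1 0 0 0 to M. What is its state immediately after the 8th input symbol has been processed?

s2

s1 → s3 → s2 → s3 → s5 → s0 → s2 → s3 → s2
After 8 symbols: s2.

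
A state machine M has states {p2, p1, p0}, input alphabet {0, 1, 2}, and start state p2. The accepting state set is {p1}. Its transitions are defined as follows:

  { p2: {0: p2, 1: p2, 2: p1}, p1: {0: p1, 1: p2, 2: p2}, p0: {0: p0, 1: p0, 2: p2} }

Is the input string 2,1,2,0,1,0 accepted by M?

No

start at p2
read '2': p2 → p1
read '1': p1 → p2
read '2': p2 → p1
read '0': p1 → p1
read '1': p1 → p2
read '0': p2 → p2
End state p2 is not accepting.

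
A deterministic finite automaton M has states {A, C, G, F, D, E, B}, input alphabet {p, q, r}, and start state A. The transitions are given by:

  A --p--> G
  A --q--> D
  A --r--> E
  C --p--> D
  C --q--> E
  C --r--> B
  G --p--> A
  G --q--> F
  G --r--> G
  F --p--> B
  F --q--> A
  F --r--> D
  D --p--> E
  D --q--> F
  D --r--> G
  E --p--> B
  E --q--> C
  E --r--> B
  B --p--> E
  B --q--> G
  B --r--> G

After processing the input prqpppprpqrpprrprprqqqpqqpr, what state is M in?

A → G → G → F → B → E → B → E → B → E → C → B → E → B → G → G → A → E → B → G → F → A → D → E → C → E → B → G

G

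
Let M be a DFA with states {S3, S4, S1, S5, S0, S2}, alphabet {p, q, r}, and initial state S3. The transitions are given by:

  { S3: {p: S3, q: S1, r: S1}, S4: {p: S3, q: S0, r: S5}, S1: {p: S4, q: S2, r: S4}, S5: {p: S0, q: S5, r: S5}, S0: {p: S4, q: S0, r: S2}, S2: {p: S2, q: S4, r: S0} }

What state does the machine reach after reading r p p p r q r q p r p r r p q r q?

start at S3
read 'r': S3 → S1
read 'p': S1 → S4
read 'p': S4 → S3
read 'p': S3 → S3
read 'r': S3 → S1
read 'q': S1 → S2
read 'r': S2 → S0
read 'q': S0 → S0
read 'p': S0 → S4
read 'r': S4 → S5
read 'p': S5 → S0
read 'r': S0 → S2
read 'r': S2 → S0
read 'p': S0 → S4
read 'q': S4 → S0
read 'r': S0 → S2
read 'q': S2 → S4

S4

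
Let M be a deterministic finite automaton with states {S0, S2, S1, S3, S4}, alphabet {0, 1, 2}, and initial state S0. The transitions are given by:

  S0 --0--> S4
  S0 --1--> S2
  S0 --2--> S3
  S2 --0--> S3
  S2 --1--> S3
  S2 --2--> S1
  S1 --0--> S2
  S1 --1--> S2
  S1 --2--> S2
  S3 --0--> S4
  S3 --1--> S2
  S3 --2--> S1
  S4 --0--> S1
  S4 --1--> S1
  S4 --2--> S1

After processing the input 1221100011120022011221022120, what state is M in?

S0 → S2 → S1 → S2 → S3 → S2 → S3 → S4 → S1 → S2 → S3 → S2 → S1 → S2 → S3 → S1 → S2 → S3 → S2 → S3 → S1 → S2 → S3 → S4 → S1 → S2 → S3 → S1 → S2

S2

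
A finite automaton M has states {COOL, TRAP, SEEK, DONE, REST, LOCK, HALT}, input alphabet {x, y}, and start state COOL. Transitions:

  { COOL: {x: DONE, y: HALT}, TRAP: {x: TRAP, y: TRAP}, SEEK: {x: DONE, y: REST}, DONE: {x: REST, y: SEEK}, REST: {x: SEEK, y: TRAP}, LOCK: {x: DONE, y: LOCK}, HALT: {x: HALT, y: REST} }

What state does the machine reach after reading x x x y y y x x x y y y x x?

TRAP

COOL → DONE → REST → SEEK → REST → TRAP → TRAP → TRAP → TRAP → TRAP → TRAP → TRAP → TRAP → TRAP → TRAP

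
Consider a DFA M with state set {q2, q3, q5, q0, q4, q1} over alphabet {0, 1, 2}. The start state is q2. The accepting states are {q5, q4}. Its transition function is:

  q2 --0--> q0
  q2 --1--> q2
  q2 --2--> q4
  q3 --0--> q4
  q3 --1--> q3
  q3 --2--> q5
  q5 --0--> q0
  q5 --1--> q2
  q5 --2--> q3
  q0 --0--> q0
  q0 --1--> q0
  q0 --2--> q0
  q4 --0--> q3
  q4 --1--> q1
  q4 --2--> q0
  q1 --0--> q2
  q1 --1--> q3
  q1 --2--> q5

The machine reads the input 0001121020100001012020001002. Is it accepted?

No

start at q2
read '0': q2 → q0
read '0': q0 → q0
read '0': q0 → q0
read '1': q0 → q0
read '1': q0 → q0
read '2': q0 → q0
read '1': q0 → q0
read '0': q0 → q0
read '2': q0 → q0
read '0': q0 → q0
read '1': q0 → q0
read '0': q0 → q0
read '0': q0 → q0
read '0': q0 → q0
read '0': q0 → q0
read '1': q0 → q0
read '0': q0 → q0
read '1': q0 → q0
read '2': q0 → q0
read '0': q0 → q0
read '2': q0 → q0
read '0': q0 → q0
read '0': q0 → q0
read '0': q0 → q0
read '1': q0 → q0
read '0': q0 → q0
read '0': q0 → q0
read '2': q0 → q0
End state q0 is not accepting.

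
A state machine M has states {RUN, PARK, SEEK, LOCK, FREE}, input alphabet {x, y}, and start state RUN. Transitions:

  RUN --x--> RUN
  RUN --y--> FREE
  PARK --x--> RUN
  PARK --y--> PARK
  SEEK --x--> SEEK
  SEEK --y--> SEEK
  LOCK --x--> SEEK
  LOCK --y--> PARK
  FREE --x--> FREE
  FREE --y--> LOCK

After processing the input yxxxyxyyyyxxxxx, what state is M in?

SEEK

RUN → FREE → FREE → FREE → FREE → LOCK → SEEK → SEEK → SEEK → SEEK → SEEK → SEEK → SEEK → SEEK → SEEK → SEEK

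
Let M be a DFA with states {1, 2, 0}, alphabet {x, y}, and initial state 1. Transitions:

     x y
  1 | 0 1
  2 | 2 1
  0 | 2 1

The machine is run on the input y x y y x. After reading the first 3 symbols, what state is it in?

Trace: 1 -y-> 1 -x-> 0 -y-> 1
After 3 symbols: 1.

1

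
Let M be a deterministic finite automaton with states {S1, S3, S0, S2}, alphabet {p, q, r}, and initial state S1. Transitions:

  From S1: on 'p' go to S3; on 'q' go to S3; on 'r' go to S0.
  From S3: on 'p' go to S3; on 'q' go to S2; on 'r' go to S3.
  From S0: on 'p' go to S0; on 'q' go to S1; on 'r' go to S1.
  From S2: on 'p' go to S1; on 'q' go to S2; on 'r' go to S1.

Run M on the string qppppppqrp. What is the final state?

S3

S1 → S3 → S3 → S3 → S3 → S3 → S3 → S3 → S2 → S1 → S3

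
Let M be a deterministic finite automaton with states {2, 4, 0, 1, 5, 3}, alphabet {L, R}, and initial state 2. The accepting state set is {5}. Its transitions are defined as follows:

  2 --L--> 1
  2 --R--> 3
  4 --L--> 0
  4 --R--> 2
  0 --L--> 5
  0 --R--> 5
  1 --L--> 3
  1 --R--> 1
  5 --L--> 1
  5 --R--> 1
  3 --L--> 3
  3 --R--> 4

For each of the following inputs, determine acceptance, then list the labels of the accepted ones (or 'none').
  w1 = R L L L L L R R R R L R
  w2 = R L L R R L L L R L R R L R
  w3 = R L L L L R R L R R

w1

w1: Trace: 2 -R-> 3 -L-> 3 -L-> 3 -L-> 3 -L-> 3 -L-> 3 -R-> 4 -R-> 2 -R-> 3 -R-> 4 -L-> 0 -R-> 5  → end 5, accepted
w2: Trace: 2 -R-> 3 -L-> 3 -L-> 3 -R-> 4 -R-> 2 -L-> 1 -L-> 3 -L-> 3 -R-> 4 -L-> 0 -R-> 5 -R-> 1 -L-> 3 -R-> 4  → end 4, rejected
w3: Trace: 2 -R-> 3 -L-> 3 -L-> 3 -L-> 3 -L-> 3 -R-> 4 -R-> 2 -L-> 1 -R-> 1 -R-> 1  → end 1, rejected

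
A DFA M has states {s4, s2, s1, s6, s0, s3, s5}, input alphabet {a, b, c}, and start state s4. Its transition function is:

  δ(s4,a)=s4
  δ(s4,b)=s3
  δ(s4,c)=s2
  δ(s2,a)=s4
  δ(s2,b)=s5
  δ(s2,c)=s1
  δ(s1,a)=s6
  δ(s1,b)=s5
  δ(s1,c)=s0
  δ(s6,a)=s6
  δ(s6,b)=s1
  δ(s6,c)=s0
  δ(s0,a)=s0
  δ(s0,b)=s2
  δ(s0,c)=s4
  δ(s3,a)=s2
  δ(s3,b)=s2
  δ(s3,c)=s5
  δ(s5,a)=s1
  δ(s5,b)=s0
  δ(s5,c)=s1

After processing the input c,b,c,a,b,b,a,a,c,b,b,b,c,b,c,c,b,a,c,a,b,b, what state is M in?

Trace: s4 -c-> s2 -b-> s5 -c-> s1 -a-> s6 -b-> s1 -b-> s5 -a-> s1 -a-> s6 -c-> s0 -b-> s2 -b-> s5 -b-> s0 -c-> s4 -b-> s3 -c-> s5 -c-> s1 -b-> s5 -a-> s1 -c-> s0 -a-> s0 -b-> s2 -b-> s5

s5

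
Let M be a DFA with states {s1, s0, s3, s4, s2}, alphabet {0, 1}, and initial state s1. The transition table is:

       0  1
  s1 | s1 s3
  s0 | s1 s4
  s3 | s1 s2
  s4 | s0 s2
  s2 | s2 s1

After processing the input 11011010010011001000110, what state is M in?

s2

s1 → s3 → s2 → s2 → s1 → s3 → s1 → s3 → s1 → s1 → s3 → s1 → s1 → s3 → s2 → s2 → s2 → s1 → s1 → s1 → s1 → s3 → s2 → s2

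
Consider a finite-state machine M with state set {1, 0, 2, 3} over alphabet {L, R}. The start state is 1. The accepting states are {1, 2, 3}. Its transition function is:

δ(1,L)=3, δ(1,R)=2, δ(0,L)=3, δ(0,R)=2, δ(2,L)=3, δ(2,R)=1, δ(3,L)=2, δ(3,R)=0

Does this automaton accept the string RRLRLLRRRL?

start at 1
read 'R': 1 → 2
read 'R': 2 → 1
read 'L': 1 → 3
read 'R': 3 → 0
read 'L': 0 → 3
read 'L': 3 → 2
read 'R': 2 → 1
read 'R': 1 → 2
read 'R': 2 → 1
read 'L': 1 → 3
End state 3 is accepting.

Yes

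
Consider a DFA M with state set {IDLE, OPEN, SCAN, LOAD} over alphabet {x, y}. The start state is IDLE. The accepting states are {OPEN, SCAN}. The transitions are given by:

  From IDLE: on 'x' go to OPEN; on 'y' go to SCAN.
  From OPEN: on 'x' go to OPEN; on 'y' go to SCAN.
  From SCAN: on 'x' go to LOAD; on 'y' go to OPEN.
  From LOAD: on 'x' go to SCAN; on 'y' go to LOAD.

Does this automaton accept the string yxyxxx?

Yes

IDLE → SCAN → LOAD → LOAD → SCAN → LOAD → SCAN
End state SCAN is accepting.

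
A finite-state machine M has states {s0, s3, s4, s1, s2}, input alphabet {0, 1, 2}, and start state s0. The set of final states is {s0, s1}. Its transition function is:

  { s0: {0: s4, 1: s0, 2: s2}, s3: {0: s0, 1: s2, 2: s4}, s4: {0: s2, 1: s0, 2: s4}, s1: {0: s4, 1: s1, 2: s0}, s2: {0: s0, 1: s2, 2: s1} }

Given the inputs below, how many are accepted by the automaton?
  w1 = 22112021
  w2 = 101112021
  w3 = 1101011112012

w1: Trace: s0 -2-> s2 -2-> s1 -1-> s1 -1-> s1 -2-> s0 -0-> s4 -2-> s4 -1-> s0  → end s0, accepted
w2: Trace: s0 -1-> s0 -0-> s4 -1-> s0 -1-> s0 -1-> s0 -2-> s2 -0-> s0 -2-> s2 -1-> s2  → end s2, rejected
w3: Trace: s0 -1-> s0 -1-> s0 -0-> s4 -1-> s0 -0-> s4 -1-> s0 -1-> s0 -1-> s0 -1-> s0 -2-> s2 -0-> s0 -1-> s0 -2-> s2  → end s2, rejected

1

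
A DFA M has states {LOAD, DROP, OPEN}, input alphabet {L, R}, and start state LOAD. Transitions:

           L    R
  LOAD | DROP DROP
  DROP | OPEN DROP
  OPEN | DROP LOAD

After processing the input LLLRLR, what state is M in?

LOAD → DROP → OPEN → DROP → DROP → OPEN → LOAD

LOAD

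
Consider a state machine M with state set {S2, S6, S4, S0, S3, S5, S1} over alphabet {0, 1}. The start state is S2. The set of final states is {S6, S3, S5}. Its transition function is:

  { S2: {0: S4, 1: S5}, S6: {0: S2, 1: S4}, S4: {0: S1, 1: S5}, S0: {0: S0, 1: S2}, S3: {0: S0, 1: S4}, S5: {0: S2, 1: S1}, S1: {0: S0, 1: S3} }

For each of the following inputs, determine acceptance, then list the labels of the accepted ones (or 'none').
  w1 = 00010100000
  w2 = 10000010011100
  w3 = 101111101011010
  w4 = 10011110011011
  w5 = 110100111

w5

w1: Trace: S2 -0-> S4 -0-> S1 -0-> S0 -1-> S2 -0-> S4 -1-> S5 -0-> S2 -0-> S4 -0-> S1 -0-> S0 -0-> S0  → end S0, rejected
w2: Trace: S2 -1-> S5 -0-> S2 -0-> S4 -0-> S1 -0-> S0 -0-> S0 -1-> S2 -0-> S4 -0-> S1 -1-> S3 -1-> S4 -1-> S5 -0-> S2 -0-> S4  → end S4, rejected
w3: Trace: S2 -1-> S5 -0-> S2 -1-> S5 -1-> S1 -1-> S3 -1-> S4 -1-> S5 -0-> S2 -1-> S5 -0-> S2 -1-> S5 -1-> S1 -0-> S0 -1-> S2 -0-> S4  → end S4, rejected
w4: Trace: S2 -1-> S5 -0-> S2 -0-> S4 -1-> S5 -1-> S1 -1-> S3 -1-> S4 -0-> S1 -0-> S0 -1-> S2 -1-> S5 -0-> S2 -1-> S5 -1-> S1  → end S1, rejected
w5: Trace: S2 -1-> S5 -1-> S1 -0-> S0 -1-> S2 -0-> S4 -0-> S1 -1-> S3 -1-> S4 -1-> S5  → end S5, accepted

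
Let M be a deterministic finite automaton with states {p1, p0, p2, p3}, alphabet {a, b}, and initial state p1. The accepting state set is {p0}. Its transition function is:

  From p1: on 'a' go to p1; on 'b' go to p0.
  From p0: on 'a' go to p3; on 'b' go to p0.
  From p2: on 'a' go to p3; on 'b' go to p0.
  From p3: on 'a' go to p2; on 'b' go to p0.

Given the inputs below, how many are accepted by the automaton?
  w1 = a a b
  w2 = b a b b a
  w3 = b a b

w1:
  start at p1
  read 'a': p1 → p1
  read 'a': p1 → p1
  read 'b': p1 → p0
  end p0, accepted
w2:
  start at p1
  read 'b': p1 → p0
  read 'a': p0 → p3
  read 'b': p3 → p0
  read 'b': p0 → p0
  read 'a': p0 → p3
  end p3, rejected
w3:
  start at p1
  read 'b': p1 → p0
  read 'a': p0 → p3
  read 'b': p3 → p0
  end p0, accepted

2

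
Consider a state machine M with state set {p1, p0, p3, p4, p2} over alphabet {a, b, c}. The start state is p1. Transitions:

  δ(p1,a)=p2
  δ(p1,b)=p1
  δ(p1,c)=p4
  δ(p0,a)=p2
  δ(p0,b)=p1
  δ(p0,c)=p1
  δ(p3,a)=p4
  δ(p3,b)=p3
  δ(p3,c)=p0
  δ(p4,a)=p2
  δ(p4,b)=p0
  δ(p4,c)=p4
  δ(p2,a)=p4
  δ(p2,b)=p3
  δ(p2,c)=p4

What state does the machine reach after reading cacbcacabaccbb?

p1

Trace: p1 -c-> p4 -a-> p2 -c-> p4 -b-> p0 -c-> p1 -a-> p2 -c-> p4 -a-> p2 -b-> p3 -a-> p4 -c-> p4 -c-> p4 -b-> p0 -b-> p1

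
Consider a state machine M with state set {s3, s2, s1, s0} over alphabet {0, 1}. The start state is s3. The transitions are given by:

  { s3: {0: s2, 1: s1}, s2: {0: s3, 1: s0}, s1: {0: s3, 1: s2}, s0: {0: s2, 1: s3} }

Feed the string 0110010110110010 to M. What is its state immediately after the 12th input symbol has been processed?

s2

start at s3
read '0': s3 → s2
read '1': s2 → s0
read '1': s0 → s3
read '0': s3 → s2
read '0': s2 → s3
read '1': s3 → s1
read '0': s1 → s3
read '1': s3 → s1
read '1': s1 → s2
read '0': s2 → s3
read '1': s3 → s1
read '1': s1 → s2
After 12 symbols: s2.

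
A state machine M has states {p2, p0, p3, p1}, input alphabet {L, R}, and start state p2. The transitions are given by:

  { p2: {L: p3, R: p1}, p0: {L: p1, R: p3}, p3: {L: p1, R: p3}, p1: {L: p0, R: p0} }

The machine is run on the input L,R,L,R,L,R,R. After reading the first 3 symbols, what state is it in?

p1

p2 → p3 → p3 → p1
After 3 symbols: p1.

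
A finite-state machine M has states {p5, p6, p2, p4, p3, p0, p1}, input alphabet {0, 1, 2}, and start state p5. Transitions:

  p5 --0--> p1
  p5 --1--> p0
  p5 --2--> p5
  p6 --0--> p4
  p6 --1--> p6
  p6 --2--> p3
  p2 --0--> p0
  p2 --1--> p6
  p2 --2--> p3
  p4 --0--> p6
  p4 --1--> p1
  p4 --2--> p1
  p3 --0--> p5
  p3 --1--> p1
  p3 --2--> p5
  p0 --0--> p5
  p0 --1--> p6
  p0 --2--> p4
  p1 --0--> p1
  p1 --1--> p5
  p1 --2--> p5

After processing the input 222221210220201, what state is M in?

Trace: p5 -2-> p5 -2-> p5 -2-> p5 -2-> p5 -2-> p5 -1-> p0 -2-> p4 -1-> p1 -0-> p1 -2-> p5 -2-> p5 -0-> p1 -2-> p5 -0-> p1 -1-> p5

p5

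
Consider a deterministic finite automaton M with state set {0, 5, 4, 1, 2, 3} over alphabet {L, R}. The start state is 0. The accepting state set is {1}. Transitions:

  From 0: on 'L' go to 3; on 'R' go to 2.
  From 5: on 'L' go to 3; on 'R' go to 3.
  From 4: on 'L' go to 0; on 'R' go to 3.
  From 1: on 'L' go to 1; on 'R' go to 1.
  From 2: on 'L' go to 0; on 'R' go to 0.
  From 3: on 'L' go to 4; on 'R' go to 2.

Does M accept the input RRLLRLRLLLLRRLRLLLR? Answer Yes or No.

No

start at 0
read 'R': 0 → 2
read 'R': 2 → 0
read 'L': 0 → 3
read 'L': 3 → 4
read 'R': 4 → 3
read 'L': 3 → 4
read 'R': 4 → 3
read 'L': 3 → 4
read 'L': 4 → 0
read 'L': 0 → 3
read 'L': 3 → 4
read 'R': 4 → 3
read 'R': 3 → 2
read 'L': 2 → 0
read 'R': 0 → 2
read 'L': 2 → 0
read 'L': 0 → 3
read 'L': 3 → 4
read 'R': 4 → 3
End state 3 is not accepting.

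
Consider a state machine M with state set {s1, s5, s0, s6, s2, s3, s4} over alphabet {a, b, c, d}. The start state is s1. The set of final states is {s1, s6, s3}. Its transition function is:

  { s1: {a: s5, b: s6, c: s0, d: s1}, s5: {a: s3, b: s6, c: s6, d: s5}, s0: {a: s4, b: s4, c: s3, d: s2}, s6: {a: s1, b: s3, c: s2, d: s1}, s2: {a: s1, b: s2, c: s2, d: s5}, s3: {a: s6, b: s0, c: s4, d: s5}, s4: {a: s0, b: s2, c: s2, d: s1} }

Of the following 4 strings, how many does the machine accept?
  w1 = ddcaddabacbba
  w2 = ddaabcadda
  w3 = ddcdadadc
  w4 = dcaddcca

3

w1:
  start at s1
  read 'd': s1 → s1
  read 'd': s1 → s1
  read 'c': s1 → s0
  read 'a': s0 → s4
  read 'd': s4 → s1
  read 'd': s1 → s1
  read 'a': s1 → s5
  read 'b': s5 → s6
  read 'a': s6 → s1
  read 'c': s1 → s0
  read 'b': s0 → s4
  read 'b': s4 → s2
  read 'a': s2 → s1
  end s1, accepted
w2:
  start at s1
  read 'd': s1 → s1
  read 'd': s1 → s1
  read 'a': s1 → s5
  read 'a': s5 → s3
  read 'b': s3 → s0
  read 'c': s0 → s3
  read 'a': s3 → s6
  read 'd': s6 → s1
  read 'd': s1 → s1
  read 'a': s1 → s5
  end s5, rejected
w3:
  start at s1
  read 'd': s1 → s1
  read 'd': s1 → s1
  read 'c': s1 → s0
  read 'd': s0 → s2
  read 'a': s2 → s1
  read 'd': s1 → s1
  read 'a': s1 → s5
  read 'd': s5 → s5
  read 'c': s5 → s6
  end s6, accepted
w4:
  start at s1
  read 'd': s1 → s1
  read 'c': s1 → s0
  read 'a': s0 → s4
  read 'd': s4 → s1
  read 'd': s1 → s1
  read 'c': s1 → s0
  read 'c': s0 → s3
  read 'a': s3 → s6
  end s6, accepted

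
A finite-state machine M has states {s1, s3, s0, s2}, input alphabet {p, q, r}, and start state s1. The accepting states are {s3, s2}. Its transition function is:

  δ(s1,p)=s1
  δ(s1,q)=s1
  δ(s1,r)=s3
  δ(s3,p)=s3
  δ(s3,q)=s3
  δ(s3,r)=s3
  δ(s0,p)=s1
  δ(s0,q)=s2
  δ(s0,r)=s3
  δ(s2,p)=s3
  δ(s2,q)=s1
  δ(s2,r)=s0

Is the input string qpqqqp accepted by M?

No

s1 → s1 → s1 → s1 → s1 → s1 → s1
End state s1 is not accepting.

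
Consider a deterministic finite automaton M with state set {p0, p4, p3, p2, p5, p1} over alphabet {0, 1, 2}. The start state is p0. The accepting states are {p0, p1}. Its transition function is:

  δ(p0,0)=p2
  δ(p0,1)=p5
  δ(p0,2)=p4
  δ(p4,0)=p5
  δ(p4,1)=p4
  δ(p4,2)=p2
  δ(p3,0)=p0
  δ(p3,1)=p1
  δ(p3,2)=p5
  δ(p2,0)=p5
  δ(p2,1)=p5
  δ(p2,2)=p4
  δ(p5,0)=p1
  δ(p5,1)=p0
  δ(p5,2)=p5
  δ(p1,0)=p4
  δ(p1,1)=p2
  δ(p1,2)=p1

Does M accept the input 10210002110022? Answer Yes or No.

No

start at p0
read '1': p0 → p5
read '0': p5 → p1
read '2': p1 → p1
read '1': p1 → p2
read '0': p2 → p5
read '0': p5 → p1
read '0': p1 → p4
read '2': p4 → p2
read '1': p2 → p5
read '1': p5 → p0
read '0': p0 → p2
read '0': p2 → p5
read '2': p5 → p5
read '2': p5 → p5
End state p5 is not accepting.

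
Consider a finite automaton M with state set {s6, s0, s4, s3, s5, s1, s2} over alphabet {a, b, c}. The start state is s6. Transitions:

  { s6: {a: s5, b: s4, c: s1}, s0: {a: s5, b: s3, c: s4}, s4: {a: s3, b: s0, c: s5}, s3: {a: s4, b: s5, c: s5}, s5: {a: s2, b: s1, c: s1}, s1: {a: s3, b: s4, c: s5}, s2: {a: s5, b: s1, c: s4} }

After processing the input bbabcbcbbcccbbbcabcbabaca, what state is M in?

s3

Trace: s6 -b-> s4 -b-> s0 -a-> s5 -b-> s1 -c-> s5 -b-> s1 -c-> s5 -b-> s1 -b-> s4 -c-> s5 -c-> s1 -c-> s5 -b-> s1 -b-> s4 -b-> s0 -c-> s4 -a-> s3 -b-> s5 -c-> s1 -b-> s4 -a-> s3 -b-> s5 -a-> s2 -c-> s4 -a-> s3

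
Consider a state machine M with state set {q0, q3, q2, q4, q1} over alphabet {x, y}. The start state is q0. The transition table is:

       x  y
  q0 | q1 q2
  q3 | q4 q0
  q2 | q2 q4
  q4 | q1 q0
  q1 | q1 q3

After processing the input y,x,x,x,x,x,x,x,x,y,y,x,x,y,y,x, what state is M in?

q1

Trace: q0 -y-> q2 -x-> q2 -x-> q2 -x-> q2 -x-> q2 -x-> q2 -x-> q2 -x-> q2 -x-> q2 -y-> q4 -y-> q0 -x-> q1 -x-> q1 -y-> q3 -y-> q0 -x-> q1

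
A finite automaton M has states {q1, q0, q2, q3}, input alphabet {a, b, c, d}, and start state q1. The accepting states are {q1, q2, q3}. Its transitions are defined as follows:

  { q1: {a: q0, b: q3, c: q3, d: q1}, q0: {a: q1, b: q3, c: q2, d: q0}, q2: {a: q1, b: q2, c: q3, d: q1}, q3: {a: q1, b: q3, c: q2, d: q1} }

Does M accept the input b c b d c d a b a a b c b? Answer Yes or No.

Trace: q1 -b-> q3 -c-> q2 -b-> q2 -d-> q1 -c-> q3 -d-> q1 -a-> q0 -b-> q3 -a-> q1 -a-> q0 -b-> q3 -c-> q2 -b-> q2
End state q2 is accepting.

Yes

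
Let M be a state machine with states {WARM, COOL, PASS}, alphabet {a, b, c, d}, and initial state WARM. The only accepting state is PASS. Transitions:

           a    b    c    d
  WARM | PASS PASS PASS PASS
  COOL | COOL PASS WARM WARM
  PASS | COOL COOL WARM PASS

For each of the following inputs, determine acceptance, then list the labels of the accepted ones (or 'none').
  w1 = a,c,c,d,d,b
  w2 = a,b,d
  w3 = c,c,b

w1: WARM → PASS → WARM → PASS → PASS → PASS → COOL  → end COOL, rejected
w2: WARM → PASS → COOL → WARM  → end WARM, rejected
w3: WARM → PASS → WARM → PASS  → end PASS, accepted

w3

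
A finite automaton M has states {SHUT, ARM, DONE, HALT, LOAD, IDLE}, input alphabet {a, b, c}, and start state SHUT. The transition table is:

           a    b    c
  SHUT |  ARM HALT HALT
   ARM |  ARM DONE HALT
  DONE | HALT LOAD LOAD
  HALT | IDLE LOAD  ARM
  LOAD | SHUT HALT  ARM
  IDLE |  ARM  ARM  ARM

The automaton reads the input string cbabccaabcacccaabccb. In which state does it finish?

DONE

SHUT → HALT → LOAD → SHUT → HALT → ARM → HALT → IDLE → ARM → DONE → LOAD → SHUT → HALT → ARM → HALT → IDLE → ARM → DONE → LOAD → ARM → DONE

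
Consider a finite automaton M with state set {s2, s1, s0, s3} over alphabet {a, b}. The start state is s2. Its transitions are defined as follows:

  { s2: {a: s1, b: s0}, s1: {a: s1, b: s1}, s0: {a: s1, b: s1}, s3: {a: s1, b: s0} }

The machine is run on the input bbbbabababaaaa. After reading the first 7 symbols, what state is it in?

start at s2
read 'b': s2 → s0
read 'b': s0 → s1
read 'b': s1 → s1
read 'b': s1 → s1
read 'a': s1 → s1
read 'b': s1 → s1
read 'a': s1 → s1
After 7 symbols: s1.

s1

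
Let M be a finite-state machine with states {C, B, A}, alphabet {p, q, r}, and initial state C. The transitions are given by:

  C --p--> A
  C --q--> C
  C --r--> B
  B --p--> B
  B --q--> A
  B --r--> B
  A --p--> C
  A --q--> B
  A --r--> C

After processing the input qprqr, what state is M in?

Trace: C -q-> C -p-> A -r-> C -q-> C -r-> B

B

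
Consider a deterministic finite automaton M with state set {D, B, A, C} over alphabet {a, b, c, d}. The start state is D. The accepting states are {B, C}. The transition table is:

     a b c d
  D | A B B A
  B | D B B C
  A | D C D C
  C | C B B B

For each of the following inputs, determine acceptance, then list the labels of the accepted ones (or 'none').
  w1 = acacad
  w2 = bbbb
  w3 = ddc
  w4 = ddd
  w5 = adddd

w1: Trace: D -a-> A -c-> D -a-> A -c-> D -a-> A -d-> C  → end C, accepted
w2: Trace: D -b-> B -b-> B -b-> B -b-> B  → end B, accepted
w3: Trace: D -d-> A -d-> C -c-> B  → end B, accepted
w4: Trace: D -d-> A -d-> C -d-> B  → end B, accepted
w5: Trace: D -a-> A -d-> C -d-> B -d-> C -d-> B  → end B, accepted

w1, w2, w3, w4, w5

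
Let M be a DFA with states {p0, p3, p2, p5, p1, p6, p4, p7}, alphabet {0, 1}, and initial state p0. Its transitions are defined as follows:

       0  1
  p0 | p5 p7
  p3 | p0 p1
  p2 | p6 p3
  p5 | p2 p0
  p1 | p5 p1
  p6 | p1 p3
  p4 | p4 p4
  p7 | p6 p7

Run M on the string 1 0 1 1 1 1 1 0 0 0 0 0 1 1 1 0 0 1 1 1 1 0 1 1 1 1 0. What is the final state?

p6

start at p0
read '1': p0 → p7
read '0': p7 → p6
read '1': p6 → p3
read '1': p3 → p1
read '1': p1 → p1
read '1': p1 → p1
read '1': p1 → p1
read '0': p1 → p5
read '0': p5 → p2
read '0': p2 → p6
read '0': p6 → p1
read '0': p1 → p5
read '1': p5 → p0
read '1': p0 → p7
read '1': p7 → p7
read '0': p7 → p6
read '0': p6 → p1
read '1': p1 → p1
read '1': p1 → p1
read '1': p1 → p1
read '1': p1 → p1
read '0': p1 → p5
read '1': p5 → p0
read '1': p0 → p7
read '1': p7 → p7
read '1': p7 → p7
read '0': p7 → p6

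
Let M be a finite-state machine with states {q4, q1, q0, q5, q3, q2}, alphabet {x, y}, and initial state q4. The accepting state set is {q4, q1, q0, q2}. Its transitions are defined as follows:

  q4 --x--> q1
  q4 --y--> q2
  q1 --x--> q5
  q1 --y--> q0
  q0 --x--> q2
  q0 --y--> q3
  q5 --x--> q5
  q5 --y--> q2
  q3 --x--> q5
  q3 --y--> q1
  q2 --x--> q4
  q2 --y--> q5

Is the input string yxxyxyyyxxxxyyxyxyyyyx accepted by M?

q4 → q2 → q4 → q1 → q0 → q2 → q5 → q2 → q5 → q5 → q5 → q5 → q5 → q2 → q5 → q5 → q2 → q4 → q2 → q5 → q2 → q5 → q5
End state q5 is not accepting.

No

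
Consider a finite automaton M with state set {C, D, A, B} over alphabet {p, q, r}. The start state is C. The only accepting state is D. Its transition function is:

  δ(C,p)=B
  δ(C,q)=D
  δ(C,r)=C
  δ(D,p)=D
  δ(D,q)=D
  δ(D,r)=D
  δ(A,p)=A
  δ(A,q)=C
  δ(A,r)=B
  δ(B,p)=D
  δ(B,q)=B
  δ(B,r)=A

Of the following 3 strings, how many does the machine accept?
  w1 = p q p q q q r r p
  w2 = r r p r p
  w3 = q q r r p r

w1: C → B → B → D → D → D → D → D → D → D  → end D, accepted
w2: C → C → C → B → A → A  → end A, rejected
w3: C → D → D → D → D → D → D  → end D, accepted

2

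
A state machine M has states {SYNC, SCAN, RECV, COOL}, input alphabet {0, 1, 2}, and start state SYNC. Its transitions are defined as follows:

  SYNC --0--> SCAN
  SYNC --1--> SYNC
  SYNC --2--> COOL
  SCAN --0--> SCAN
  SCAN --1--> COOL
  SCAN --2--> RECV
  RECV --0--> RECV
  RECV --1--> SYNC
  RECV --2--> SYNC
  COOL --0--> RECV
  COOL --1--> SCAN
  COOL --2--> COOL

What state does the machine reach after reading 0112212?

COOL

Trace: SYNC -0-> SCAN -1-> COOL -1-> SCAN -2-> RECV -2-> SYNC -1-> SYNC -2-> COOL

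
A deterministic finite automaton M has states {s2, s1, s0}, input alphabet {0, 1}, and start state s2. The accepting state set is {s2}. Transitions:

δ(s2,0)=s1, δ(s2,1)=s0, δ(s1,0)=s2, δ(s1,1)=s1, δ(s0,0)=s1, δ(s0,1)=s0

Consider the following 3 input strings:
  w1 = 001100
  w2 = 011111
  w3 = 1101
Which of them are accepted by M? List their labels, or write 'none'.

w1

w1:
  start at s2
  read '0': s2 → s1
  read '0': s1 → s2
  read '1': s2 → s0
  read '1': s0 → s0
  read '0': s0 → s1
  read '0': s1 → s2
  end s2, accepted
w2:
  start at s2
  read '0': s2 → s1
  read '1': s1 → s1
  read '1': s1 → s1
  read '1': s1 → s1
  read '1': s1 → s1
  read '1': s1 → s1
  end s1, rejected
w3:
  start at s2
  read '1': s2 → s0
  read '1': s0 → s0
  read '0': s0 → s1
  read '1': s1 → s1
  end s1, rejected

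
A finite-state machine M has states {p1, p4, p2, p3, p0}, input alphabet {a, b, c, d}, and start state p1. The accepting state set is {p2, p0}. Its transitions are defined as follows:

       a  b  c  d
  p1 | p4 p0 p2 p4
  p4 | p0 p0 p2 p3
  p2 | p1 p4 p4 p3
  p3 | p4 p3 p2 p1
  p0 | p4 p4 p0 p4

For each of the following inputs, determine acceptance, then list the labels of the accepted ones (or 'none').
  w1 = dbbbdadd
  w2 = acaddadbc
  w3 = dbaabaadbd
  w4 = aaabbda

w2

w1:
  start at p1
  read 'd': p1 → p4
  read 'b': p4 → p0
  read 'b': p0 → p4
  read 'b': p4 → p0
  read 'd': p0 → p4
  read 'a': p4 → p0
  read 'd': p0 → p4
  read 'd': p4 → p3
  end p3, rejected
w2:
  start at p1
  read 'a': p1 → p4
  read 'c': p4 → p2
  read 'a': p2 → p1
  read 'd': p1 → p4
  read 'd': p4 → p3
  read 'a': p3 → p4
  read 'd': p4 → p3
  read 'b': p3 → p3
  read 'c': p3 → p2
  end p2, accepted
w3:
  start at p1
  read 'd': p1 → p4
  read 'b': p4 → p0
  read 'a': p0 → p4
  read 'a': p4 → p0
  read 'b': p0 → p4
  read 'a': p4 → p0
  read 'a': p0 → p4
  read 'd': p4 → p3
  read 'b': p3 → p3
  read 'd': p3 → p1
  end p1, rejected
w4:
  start at p1
  read 'a': p1 → p4
  read 'a': p4 → p0
  read 'a': p0 → p4
  read 'b': p4 → p0
  read 'b': p0 → p4
  read 'd': p4 → p3
  read 'a': p3 → p4
  end p4, rejected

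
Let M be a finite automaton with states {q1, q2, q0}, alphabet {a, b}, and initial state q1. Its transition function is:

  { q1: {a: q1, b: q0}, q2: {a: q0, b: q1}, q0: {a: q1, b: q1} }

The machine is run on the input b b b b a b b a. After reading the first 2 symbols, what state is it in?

q1

Trace: q1 -b-> q0 -b-> q1
After 2 symbols: q1.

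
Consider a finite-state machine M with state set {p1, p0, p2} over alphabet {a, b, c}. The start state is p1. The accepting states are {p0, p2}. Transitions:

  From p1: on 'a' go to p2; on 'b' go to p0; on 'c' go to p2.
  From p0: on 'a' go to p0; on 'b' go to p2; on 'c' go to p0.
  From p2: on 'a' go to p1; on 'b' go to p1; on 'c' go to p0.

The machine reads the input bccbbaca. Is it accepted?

Trace: p1 -b-> p0 -c-> p0 -c-> p0 -b-> p2 -b-> p1 -a-> p2 -c-> p0 -a-> p0
End state p0 is accepting.

Yes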